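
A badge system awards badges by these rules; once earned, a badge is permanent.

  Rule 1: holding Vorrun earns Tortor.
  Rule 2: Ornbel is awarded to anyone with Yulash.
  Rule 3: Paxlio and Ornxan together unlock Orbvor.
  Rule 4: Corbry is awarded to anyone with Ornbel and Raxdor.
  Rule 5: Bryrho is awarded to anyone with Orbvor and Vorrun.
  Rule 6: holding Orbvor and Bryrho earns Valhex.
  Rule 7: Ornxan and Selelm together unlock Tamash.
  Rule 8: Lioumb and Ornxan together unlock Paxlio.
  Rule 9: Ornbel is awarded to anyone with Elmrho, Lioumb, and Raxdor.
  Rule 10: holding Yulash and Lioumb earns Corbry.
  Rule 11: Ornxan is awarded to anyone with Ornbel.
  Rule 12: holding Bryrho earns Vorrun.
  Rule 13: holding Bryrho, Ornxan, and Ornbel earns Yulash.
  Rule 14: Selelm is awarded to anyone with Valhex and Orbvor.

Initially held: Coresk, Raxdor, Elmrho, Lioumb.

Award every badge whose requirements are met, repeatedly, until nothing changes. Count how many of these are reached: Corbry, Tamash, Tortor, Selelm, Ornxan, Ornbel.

With Elmrho, Lioumb, and Raxdor, Ornbel is earned (Rule 9).
With Ornbel and Raxdor, Corbry is earned (Rule 4).
With Ornbel, Ornxan is earned (Rule 11).
Corbry: reached.
Tamash would need Ornxan and Selelm (Rule 7), but Selelm is never earned.
Tortor would need Vorrun (Rule 1), but Vorrun is never earned.
Selelm would need Valhex and Orbvor (Rule 14), but Valhex is never earned.
Ornxan: reached.
Ornbel: reached.
Reached: Corbry, Ornxan, and Ornbel — 3 of the 6.

3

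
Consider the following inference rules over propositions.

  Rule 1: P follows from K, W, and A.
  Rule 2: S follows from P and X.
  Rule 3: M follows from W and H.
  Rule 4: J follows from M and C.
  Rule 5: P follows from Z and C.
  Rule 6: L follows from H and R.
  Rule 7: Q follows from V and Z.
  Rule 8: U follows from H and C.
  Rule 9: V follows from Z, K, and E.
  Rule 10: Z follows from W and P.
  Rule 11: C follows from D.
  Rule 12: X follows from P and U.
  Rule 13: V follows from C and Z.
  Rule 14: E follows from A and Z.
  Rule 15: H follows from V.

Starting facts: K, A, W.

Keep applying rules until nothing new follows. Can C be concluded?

C would need D (Rule 11), but D is never established.

No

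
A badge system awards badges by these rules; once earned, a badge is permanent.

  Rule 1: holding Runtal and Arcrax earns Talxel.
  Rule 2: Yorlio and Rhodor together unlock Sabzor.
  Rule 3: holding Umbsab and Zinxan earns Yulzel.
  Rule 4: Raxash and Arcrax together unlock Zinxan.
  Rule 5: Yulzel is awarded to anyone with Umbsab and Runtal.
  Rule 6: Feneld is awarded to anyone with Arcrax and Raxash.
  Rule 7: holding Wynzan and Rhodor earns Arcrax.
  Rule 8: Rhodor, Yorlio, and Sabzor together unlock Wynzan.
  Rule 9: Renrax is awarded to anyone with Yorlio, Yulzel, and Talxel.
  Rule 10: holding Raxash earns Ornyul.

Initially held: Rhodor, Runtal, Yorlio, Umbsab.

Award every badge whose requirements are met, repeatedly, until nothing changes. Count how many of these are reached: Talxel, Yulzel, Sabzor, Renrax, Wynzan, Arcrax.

With Yorlio and Rhodor, Sabzor is earned (Rule 2).
With Umbsab and Runtal, Yulzel is earned (Rule 5).
With Rhodor, Yorlio, and Sabzor, Wynzan is earned (Rule 8).
With Wynzan and Rhodor, Arcrax is earned (Rule 7).
With Runtal and Arcrax, Talxel is earned (Rule 1).
With Yorlio, Yulzel, and Talxel, Renrax is earned (Rule 9).
Talxel: reached.
Yulzel: reached.
Sabzor: reached.
Renrax: reached.
Wynzan: reached.
Arcrax: reached.
All 6 are reached.

6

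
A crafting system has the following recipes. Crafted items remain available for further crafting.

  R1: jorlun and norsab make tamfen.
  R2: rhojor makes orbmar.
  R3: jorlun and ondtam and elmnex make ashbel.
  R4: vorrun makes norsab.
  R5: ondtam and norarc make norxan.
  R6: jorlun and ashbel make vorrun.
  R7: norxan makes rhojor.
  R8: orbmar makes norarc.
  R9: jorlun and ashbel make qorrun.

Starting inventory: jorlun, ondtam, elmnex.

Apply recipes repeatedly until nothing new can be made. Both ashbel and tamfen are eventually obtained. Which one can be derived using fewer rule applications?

ashbel

ashbel: Using R3, jorlun, ondtam, and elmnex make ashbel. [1 rule application]
tamfen: jorlun and ondtam and elmnex → ashbel (R3). Using R6, jorlun and ashbel make vorrun. vorrun → norsab (R4). jorlun and norsab → tamfen (R1). [4 rule applications]
ashbel needs fewer.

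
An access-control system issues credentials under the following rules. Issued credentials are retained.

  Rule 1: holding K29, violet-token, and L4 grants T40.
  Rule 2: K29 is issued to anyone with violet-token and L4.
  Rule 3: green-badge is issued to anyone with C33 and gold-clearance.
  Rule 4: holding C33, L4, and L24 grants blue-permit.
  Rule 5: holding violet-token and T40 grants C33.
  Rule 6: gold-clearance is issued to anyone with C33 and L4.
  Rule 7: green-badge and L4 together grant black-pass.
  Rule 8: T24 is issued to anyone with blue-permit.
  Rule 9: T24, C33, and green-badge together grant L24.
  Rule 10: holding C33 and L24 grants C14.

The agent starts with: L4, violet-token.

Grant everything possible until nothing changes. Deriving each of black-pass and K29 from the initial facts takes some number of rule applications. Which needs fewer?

K29

K29: Holding violet-token and L4 grants K29 (Rule 2). [1 rule application]
black-pass: Holding violet-token and L4 grants K29 (Rule 2). Holding K29, violet-token, and L4 grants T40 (Rule 1). Holding violet-token and T40 grants C33 (Rule 5). Holding C33 and L4 grants gold-clearance (Rule 6). Holding C33 and gold-clearance grants green-badge (Rule 3). Holding green-badge and L4 grants black-pass (Rule 7). [6 rule applications]
K29 needs fewer.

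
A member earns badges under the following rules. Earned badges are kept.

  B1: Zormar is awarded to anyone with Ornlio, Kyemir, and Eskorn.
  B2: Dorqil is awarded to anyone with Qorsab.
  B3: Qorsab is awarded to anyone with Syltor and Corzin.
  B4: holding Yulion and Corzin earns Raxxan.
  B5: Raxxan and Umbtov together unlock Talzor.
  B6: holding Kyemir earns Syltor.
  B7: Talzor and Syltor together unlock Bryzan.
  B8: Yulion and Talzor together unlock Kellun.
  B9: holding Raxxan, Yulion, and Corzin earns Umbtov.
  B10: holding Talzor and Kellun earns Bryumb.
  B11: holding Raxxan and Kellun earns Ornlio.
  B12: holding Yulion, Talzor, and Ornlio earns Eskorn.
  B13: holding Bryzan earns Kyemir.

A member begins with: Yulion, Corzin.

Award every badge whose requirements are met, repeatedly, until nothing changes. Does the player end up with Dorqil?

Dorqil would need Qorsab (B2), but Qorsab is never earned.

No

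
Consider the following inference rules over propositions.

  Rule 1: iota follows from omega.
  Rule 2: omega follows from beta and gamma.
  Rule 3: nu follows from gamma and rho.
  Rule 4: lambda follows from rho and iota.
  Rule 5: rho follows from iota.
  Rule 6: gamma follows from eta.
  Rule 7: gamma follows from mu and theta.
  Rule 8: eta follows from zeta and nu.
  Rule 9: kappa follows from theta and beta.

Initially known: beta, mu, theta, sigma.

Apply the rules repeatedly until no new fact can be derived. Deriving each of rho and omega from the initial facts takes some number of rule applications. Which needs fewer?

omega

omega: mu and theta hold, so gamma follows (Rule 7). From beta and gamma, Rule 2 gives omega. [2 rule applications]
rho: From mu and theta, Rule 7 gives gamma. beta and gamma hold, so omega follows (Rule 2). omega holds, so iota follows (Rule 1). From iota, Rule 5 gives rho. [4 rule applications]
omega needs fewer.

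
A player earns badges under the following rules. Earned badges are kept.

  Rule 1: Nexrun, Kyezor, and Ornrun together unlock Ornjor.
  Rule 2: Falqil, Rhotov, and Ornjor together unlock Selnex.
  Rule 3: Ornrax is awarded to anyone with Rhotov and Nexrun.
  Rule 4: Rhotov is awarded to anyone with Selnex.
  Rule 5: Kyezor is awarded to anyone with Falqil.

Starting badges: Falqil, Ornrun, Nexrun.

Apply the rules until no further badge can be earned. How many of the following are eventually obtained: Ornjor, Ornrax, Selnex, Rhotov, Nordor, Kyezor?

With Falqil, Kyezor is earned (Rule 5).
With Nexrun, Kyezor, and Ornrun, Ornjor is earned (Rule 1).
Ornjor: reached.
Ornrax would need Rhotov and Nexrun (Rule 3), but Rhotov is never earned.
Selnex would need Falqil, Rhotov, and Ornjor (Rule 2), but Rhotov is never earned.
Rhotov would need Selnex (Rule 4), but Selnex is never earned.
No rule produces Nordor, and it is not given.
Kyezor: reached.
Reached: Ornjor and Kyezor — 2 of the 6.

2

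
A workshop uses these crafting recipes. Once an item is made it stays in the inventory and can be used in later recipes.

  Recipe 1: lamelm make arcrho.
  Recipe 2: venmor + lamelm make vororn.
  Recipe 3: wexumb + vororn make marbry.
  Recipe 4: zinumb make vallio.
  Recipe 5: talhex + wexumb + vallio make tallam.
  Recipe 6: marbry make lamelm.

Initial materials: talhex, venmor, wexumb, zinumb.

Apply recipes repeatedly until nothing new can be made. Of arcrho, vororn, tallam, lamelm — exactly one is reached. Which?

zinumb → vallio (Recipe 4).
talhex + wexumb + vallio → tallam (Recipe 5).
vororn would need venmor and lamelm (Recipe 2), but lamelm is never obtained. arcrho would need lamelm (Recipe 1), but lamelm is never obtained. lamelm would need marbry (Recipe 6), but marbry is never obtained.

tallam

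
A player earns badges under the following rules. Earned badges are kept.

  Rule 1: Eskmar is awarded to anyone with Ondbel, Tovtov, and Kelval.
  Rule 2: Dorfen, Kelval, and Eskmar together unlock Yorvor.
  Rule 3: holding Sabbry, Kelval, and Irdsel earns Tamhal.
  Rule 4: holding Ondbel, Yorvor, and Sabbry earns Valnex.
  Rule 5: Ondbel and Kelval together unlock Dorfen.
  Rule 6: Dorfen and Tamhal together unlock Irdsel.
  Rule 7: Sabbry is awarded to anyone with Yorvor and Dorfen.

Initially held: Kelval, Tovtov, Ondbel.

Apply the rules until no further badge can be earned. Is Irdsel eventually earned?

No

Irdsel would need Dorfen and Tamhal (Rule 6), but Tamhal is never earned.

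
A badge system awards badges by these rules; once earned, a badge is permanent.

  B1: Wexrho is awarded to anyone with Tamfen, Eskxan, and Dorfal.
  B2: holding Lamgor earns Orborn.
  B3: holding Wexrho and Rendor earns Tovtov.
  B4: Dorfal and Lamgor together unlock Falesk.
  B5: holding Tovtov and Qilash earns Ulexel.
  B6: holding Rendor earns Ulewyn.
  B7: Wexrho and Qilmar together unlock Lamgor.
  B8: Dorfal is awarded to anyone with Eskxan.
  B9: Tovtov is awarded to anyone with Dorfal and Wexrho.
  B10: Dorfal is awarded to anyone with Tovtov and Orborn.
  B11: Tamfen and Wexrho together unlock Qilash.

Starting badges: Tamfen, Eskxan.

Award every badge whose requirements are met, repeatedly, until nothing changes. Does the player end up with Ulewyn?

No

Ulewyn would need Rendor (B6), but Rendor is never earned.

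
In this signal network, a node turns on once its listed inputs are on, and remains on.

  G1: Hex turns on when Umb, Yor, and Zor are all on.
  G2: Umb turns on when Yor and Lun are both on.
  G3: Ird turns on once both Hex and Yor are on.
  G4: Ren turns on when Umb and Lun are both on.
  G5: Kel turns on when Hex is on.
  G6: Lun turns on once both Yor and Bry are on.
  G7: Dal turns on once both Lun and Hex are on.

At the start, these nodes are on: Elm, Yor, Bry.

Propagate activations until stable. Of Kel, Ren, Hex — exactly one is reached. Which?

G6: Yor and Bry on → Lun on.
G2: Yor and Lun on → Umb on.
Umb and Lun are on, so Ren turns on (G4).
Kel would need Hex (G5), but Hex never turns on. Hex would need Umb, Yor, and Zor (G1), but Zor never turns on.

Ren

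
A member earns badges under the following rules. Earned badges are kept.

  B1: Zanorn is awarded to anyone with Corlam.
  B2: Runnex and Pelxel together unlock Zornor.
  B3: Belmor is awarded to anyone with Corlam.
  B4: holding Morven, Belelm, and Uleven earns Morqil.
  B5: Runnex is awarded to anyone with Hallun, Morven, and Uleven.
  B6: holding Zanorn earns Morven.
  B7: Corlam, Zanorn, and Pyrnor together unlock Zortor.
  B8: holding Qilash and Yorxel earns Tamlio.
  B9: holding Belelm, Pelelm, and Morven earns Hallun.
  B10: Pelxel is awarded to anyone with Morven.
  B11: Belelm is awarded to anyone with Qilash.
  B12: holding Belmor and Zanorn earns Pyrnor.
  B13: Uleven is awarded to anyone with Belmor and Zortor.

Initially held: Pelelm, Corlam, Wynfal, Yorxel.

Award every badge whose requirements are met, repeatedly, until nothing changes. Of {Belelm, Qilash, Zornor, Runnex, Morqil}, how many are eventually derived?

Belelm would need Qilash (B11), but Qilash is never earned.
No rule produces Qilash, and it is not given.
Zornor would need Runnex and Pelxel (B2), but Runnex is never earned.
Runnex would need Hallun, Morven, and Uleven (B5), but Hallun is never earned.
Morqil would need Morven, Belelm, and Uleven (B4), but Belelm is never earned.
None of the 5 are reached.

0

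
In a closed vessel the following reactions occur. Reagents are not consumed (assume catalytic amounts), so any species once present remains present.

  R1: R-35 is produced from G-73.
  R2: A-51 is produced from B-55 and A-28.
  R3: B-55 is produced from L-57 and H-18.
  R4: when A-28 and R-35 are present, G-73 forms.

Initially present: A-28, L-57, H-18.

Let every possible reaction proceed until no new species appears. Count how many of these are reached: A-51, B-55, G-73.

2

L-57 and H-18 present → B-55 forms (R3).
B-55 and A-28 present → A-51 forms (R2).
A-51: reached.
B-55: reached.
G-73 would need A-28 and R-35 (R4), but R-35 never forms.
Reached: A-51 and B-55 — 2 of the 3.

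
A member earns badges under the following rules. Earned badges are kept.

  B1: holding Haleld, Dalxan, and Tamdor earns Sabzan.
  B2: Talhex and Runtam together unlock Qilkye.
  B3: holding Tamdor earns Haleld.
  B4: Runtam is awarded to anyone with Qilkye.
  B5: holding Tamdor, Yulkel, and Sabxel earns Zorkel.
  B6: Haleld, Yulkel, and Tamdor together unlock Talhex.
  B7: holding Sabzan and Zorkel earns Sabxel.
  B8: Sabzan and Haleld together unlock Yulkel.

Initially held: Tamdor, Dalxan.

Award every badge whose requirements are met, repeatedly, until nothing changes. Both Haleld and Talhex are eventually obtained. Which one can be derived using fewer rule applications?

Haleld: With Tamdor, Haleld is earned (B3). [1 rule application]
Talhex: With Tamdor, Haleld is earned (B3). With Haleld, Dalxan, and Tamdor, Sabzan is earned (B1). With Sabzan and Haleld, Yulkel is earned (B8). With Haleld, Yulkel, and Tamdor, Talhex is earned (B6). [4 rule applications]
Haleld needs fewer.

Haleld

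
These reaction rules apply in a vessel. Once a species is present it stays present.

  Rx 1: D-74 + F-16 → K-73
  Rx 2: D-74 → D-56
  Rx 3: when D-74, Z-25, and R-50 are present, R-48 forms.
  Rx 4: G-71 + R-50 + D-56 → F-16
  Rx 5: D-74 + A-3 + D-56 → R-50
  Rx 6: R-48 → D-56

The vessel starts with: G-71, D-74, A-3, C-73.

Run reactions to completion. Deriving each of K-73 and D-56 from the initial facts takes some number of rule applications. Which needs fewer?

D-56: D-74 present → D-56 forms (Rx 2). [1 rule application]
K-73: D-74 present → D-56 forms (Rx 2). D-74, A-3, and D-56 present → R-50 forms (Rx 5). G-71, R-50, and D-56 present → F-16 forms (Rx 4). D-74 and F-16 present → K-73 forms (Rx 1). [4 rule applications]
D-56 needs fewer.

D-56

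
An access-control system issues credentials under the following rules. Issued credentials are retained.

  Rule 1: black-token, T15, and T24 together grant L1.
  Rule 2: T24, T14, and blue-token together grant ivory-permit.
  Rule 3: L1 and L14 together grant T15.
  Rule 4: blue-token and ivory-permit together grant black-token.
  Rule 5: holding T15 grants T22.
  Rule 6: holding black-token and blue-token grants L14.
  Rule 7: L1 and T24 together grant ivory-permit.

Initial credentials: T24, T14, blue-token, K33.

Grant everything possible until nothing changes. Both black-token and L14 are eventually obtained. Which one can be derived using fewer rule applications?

black-token

black-token: Holding T24, T14, and blue-token grants ivory-permit (Rule 2). Holding blue-token and ivory-permit grants black-token (Rule 4). [2 rule applications]
L14: Holding T24, T14, and blue-token grants ivory-permit (Rule 2). Holding blue-token and ivory-permit grants black-token (Rule 4). Holding black-token and blue-token grants L14 (Rule 6). [3 rule applications]
black-token needs fewer.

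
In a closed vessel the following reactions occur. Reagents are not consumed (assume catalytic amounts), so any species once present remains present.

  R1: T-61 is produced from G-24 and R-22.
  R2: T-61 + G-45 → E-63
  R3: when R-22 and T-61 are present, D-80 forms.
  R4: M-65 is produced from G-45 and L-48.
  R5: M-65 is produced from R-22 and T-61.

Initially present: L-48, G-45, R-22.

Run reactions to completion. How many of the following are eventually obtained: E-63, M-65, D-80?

G-45 and L-48 present → M-65 forms (R4).
E-63 would need T-61 and G-45 (R2), but T-61 never forms.
M-65: reached.
D-80 would need R-22 and T-61 (R3), but T-61 never forms.
Reached: M-65 — 1 of the 3.

1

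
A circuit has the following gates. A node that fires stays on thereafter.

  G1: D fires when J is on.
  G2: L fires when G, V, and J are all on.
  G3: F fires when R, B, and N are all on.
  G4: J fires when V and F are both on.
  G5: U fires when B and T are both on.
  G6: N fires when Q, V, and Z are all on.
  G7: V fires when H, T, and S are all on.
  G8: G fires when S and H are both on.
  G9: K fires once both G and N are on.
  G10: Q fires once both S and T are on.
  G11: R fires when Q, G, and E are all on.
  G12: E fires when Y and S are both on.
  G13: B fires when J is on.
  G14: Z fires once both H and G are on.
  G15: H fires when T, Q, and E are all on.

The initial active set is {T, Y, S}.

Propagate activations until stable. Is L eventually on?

L would need G, V, and J (G2), but J never turns on.

No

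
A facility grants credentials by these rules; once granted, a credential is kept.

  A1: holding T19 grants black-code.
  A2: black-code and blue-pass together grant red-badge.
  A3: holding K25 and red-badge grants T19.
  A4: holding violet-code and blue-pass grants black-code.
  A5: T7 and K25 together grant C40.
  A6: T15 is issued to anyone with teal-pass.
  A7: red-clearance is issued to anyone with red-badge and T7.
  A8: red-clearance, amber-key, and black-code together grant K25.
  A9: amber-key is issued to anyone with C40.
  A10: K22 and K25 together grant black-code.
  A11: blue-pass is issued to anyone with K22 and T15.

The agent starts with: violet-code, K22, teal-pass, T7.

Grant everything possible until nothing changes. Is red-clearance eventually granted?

Yes

Holding teal-pass grants T15 (A6).
Holding K22 and T15 grants blue-pass (A11).
Holding violet-code and blue-pass grants black-code (A4).
Holding black-code and blue-pass grants red-badge (A2).
Holding red-badge and T7 grants red-clearance (A7).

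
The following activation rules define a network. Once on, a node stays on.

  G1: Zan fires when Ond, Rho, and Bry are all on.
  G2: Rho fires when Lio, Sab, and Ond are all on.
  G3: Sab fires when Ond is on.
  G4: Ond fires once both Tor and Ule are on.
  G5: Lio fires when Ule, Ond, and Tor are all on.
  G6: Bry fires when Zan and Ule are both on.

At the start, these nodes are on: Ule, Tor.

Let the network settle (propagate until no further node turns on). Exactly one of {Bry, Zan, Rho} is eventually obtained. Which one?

Rho

G4: Tor and Ule on → Ond on.
G5: Ule, Ond, and Tor on → Lio on.
G3: Ond on → Sab on.
Lio, Sab, and Ond are on, so Rho fires (G2).
Zan would need Ond, Rho, and Bry (G1), but Bry never turns on. Bry would need Zan and Ule (G6), but Zan never turns on.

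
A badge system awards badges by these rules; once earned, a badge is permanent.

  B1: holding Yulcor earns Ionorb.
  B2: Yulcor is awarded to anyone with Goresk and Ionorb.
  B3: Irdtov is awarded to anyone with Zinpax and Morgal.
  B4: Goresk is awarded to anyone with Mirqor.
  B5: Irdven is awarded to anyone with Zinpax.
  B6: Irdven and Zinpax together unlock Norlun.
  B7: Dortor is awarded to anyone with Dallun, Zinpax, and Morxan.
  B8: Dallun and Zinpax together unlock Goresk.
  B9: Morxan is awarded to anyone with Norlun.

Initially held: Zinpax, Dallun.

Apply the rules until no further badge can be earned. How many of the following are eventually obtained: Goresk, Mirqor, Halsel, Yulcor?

With Dallun and Zinpax, Goresk is earned (B8).
Goresk: reached.
No rule produces Mirqor, and it is not given.
No rule produces Halsel, and it is not given.
Yulcor would need Goresk and Ionorb (B2), but Ionorb is never earned.
Reached: Goresk — 1 of the 4.

1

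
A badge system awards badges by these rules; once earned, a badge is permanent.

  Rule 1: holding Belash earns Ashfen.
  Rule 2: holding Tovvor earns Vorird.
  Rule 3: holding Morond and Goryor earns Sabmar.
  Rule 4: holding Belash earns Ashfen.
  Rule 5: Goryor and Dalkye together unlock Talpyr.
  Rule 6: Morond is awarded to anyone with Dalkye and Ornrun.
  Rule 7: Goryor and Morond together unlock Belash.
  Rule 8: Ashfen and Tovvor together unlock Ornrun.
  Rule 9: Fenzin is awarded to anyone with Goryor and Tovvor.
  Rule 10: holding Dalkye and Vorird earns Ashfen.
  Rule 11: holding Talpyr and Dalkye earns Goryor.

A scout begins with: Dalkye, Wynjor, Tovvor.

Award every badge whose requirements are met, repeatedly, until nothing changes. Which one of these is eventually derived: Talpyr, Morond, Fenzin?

Morond

With Tovvor, Vorird is earned (Rule 2).
With Dalkye and Vorird, Ashfen is earned (Rule 10).
With Ashfen and Tovvor, Ornrun is earned (Rule 8).
With Dalkye and Ornrun, Morond is earned (Rule 6).
Fenzin would need Goryor and Tovvor (Rule 9), but Goryor is never earned. Talpyr would need Goryor and Dalkye (Rule 5), but Goryor is never earned.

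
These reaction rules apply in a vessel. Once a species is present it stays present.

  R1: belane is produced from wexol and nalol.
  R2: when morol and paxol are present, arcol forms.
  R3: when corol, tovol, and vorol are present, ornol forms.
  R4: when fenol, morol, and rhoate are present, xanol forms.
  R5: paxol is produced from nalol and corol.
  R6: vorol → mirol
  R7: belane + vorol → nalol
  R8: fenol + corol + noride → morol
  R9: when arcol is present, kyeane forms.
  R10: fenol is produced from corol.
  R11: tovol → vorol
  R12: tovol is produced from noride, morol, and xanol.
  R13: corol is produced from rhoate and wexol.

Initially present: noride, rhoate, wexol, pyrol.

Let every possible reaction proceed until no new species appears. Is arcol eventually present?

No

arcol would need morol and paxol (R2), but paxol never forms.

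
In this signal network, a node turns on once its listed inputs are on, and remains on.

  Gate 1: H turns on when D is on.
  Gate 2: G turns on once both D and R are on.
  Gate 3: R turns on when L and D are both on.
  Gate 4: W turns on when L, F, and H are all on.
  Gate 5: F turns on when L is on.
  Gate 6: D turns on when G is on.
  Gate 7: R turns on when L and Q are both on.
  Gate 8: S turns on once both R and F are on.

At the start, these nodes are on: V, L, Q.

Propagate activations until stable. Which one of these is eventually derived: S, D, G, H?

L is on, so F turns on (Gate 5).
Gate 7: L and Q on → R on.
Gate 8: R and F on → S on.
G would need D and R (Gate 2), but D never turns on. H would need D (Gate 1), but D never turns on. D would need G (Gate 6), but G never turns on.

S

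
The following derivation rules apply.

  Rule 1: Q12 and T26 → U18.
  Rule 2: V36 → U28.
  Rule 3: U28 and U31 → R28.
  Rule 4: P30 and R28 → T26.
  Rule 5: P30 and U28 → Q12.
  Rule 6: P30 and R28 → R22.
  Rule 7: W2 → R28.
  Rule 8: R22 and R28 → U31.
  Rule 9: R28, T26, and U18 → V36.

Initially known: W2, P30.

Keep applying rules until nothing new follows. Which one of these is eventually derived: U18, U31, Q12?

W2 holds, so R28 follows (Rule 7).
From P30 and R28, Rule 6 gives R22.
From R22 and R28, Rule 8 gives U31.
U18 would need Q12 and T26 (Rule 1), but Q12 is never established. Q12 would need P30 and U28 (Rule 5), but U28 is never established.

U31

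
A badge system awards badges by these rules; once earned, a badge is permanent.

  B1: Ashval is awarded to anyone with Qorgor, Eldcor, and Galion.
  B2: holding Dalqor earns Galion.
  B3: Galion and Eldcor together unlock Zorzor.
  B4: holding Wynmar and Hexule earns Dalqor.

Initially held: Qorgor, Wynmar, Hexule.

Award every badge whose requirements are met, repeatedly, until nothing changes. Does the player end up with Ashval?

No

Ashval would need Qorgor, Eldcor, and Galion (B1), but Eldcor is never earned.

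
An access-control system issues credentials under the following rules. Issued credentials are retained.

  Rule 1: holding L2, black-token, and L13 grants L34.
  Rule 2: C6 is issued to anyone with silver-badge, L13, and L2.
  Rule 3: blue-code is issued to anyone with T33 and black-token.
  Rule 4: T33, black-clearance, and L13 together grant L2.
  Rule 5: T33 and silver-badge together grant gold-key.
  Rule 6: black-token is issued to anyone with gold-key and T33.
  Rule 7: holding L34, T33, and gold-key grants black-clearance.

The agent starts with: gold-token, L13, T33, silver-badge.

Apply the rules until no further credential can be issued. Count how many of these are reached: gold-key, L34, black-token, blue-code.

Holding T33 and silver-badge grants gold-key (Rule 5).
Holding gold-key and T33 grants black-token (Rule 6).
Holding T33 and black-token grants blue-code (Rule 3).
gold-key: reached.
L34 would need L2, black-token, and L13 (Rule 1), but L2 is never granted.
black-token: reached.
blue-code: reached.
Reached: gold-key, black-token, and blue-code — 3 of the 4.

3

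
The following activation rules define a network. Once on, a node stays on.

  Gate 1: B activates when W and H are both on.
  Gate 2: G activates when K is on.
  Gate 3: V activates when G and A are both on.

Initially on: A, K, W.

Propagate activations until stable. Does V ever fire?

Yes

K is on, so G activates (Gate 2).
Gate 3: G and A on → V on.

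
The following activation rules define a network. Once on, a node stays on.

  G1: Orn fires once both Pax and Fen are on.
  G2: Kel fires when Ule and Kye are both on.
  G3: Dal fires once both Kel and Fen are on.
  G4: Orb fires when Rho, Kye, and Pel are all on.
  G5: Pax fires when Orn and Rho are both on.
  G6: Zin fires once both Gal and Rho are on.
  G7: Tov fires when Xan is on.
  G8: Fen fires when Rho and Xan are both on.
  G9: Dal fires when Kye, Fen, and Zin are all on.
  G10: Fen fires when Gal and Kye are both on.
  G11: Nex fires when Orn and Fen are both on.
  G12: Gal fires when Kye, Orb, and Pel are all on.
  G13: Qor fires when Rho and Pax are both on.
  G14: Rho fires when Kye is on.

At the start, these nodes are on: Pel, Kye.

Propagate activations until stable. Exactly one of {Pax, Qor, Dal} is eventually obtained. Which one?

G14: Kye on → Rho on.
Rho, Kye, and Pel are on, so Orb fires (G4).
Kye, Orb, and Pel are on, so Gal fires (G12).
Gal and Kye are on, so Fen fires (G10).
G6: Gal and Rho on → Zin on.
G9: Kye, Fen, and Zin on → Dal on.
Pax would need Orn and Rho (G5), but Orn never turns on. Qor would need Rho and Pax (G13), but Pax never turns on.

Dal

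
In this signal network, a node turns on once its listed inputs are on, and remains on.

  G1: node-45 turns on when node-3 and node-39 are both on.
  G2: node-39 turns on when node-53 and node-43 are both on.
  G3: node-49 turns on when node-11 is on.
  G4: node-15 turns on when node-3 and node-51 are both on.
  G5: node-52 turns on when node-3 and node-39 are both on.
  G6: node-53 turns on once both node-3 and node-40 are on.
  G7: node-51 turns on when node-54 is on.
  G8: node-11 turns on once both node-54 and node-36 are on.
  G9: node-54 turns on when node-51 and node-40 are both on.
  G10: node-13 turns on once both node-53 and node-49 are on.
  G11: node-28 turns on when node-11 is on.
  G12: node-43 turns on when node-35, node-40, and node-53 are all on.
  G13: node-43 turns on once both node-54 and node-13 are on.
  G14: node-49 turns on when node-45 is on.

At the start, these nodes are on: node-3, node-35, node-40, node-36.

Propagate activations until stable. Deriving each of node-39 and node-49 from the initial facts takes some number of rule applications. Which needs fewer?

node-39

node-39: node-3 and node-40 are on, so node-53 turns on (G6). G12: node-35, node-40, and node-53 on → node-43 on. node-53 and node-43 are on, so node-39 turns on (G2). [3 rule applications]
node-49: G6: node-3 and node-40 on → node-53 on. G12: node-35, node-40, and node-53 on → node-43 on. G2: node-53 and node-43 on → node-39 on. node-3 and node-39 are on, so node-45 turns on (G1). G14: node-45 on → node-49 on. [5 rule applications]
node-39 needs fewer.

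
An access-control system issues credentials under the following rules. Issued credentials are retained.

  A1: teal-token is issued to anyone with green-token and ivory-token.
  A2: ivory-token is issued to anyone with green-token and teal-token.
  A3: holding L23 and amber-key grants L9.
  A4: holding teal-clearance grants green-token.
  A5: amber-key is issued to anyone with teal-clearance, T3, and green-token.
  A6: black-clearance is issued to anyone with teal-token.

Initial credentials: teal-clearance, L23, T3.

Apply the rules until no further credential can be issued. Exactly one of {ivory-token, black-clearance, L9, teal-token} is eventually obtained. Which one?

L9

Holding teal-clearance grants green-token (A4).
Holding teal-clearance, T3, and green-token grants amber-key (A5).
Holding L23 and amber-key grants L9 (A3).
ivory-token would need green-token and teal-token (A2), but teal-token is never granted. teal-token would need green-token and ivory-token (A1), but ivory-token is never granted. black-clearance would need teal-token (A6), but teal-token is never granted.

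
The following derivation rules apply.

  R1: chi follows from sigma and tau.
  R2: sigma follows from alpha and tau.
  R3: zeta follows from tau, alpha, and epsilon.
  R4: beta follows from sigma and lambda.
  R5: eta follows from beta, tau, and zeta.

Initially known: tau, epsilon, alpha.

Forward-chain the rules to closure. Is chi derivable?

Yes

alpha and tau hold, so sigma follows (R2).
From sigma and tau, R1 gives chi.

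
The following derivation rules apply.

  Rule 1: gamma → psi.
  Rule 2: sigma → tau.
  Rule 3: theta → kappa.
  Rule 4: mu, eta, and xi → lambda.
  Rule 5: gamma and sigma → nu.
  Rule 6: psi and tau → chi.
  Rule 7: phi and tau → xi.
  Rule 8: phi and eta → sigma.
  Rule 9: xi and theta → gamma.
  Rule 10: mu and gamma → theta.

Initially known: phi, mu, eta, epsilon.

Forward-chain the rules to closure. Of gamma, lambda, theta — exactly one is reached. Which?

From phi and eta, Rule 8 gives sigma.
sigma holds, so tau follows (Rule 2).
From phi and tau, Rule 7 gives xi.
From mu, eta, and xi, Rule 4 gives lambda.
gamma would need xi and theta (Rule 9), but theta is never established. theta would need mu and gamma (Rule 10), but gamma is never established.

lambda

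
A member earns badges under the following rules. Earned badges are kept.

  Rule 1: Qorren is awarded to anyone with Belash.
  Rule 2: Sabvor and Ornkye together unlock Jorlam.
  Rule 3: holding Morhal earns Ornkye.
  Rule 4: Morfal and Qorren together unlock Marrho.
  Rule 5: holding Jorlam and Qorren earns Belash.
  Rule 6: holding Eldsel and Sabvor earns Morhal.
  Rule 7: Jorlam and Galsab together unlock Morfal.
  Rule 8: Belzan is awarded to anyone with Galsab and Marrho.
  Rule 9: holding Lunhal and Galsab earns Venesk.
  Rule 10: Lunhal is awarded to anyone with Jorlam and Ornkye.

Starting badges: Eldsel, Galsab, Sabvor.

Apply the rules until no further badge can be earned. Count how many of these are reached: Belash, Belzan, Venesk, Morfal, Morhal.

With Eldsel and Sabvor, Morhal is earned (Rule 6).
With Morhal, Ornkye is earned (Rule 3).
With Sabvor and Ornkye, Jorlam is earned (Rule 2).
With Jorlam and Galsab, Morfal is earned (Rule 7).
With Jorlam and Ornkye, Lunhal is earned (Rule 10).
With Lunhal and Galsab, Venesk is earned (Rule 9).
Belash would need Jorlam and Qorren (Rule 5), but Qorren is never earned.
Belzan would need Galsab and Marrho (Rule 8), but Marrho is never earned.
Venesk: reached.
Morfal: reached.
Morhal: reached.
Reached: Venesk, Morfal, and Morhal — 3 of the 5.

3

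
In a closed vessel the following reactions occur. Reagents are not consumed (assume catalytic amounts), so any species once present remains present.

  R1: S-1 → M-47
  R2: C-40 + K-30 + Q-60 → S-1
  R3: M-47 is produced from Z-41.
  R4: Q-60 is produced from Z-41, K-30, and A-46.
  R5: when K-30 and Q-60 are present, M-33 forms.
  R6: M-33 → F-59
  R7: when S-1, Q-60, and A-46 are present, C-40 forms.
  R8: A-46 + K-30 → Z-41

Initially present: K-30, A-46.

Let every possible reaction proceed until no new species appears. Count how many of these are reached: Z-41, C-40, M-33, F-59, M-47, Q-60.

A-46 and K-30 present → Z-41 forms (R8).
Z-41 present → M-47 forms (R3).
Z-41, K-30, and A-46 present → Q-60 forms (R4).
K-30 and Q-60 present → M-33 forms (R5).
M-33 present → F-59 forms (R6).
Z-41: reached.
C-40 would need S-1, Q-60, and A-46 (R7), but S-1 never forms.
M-33: reached.
F-59: reached.
M-47: reached.
Q-60: reached.
Reached: Z-41, M-33, F-59, M-47, and Q-60 — 5 of the 6.

5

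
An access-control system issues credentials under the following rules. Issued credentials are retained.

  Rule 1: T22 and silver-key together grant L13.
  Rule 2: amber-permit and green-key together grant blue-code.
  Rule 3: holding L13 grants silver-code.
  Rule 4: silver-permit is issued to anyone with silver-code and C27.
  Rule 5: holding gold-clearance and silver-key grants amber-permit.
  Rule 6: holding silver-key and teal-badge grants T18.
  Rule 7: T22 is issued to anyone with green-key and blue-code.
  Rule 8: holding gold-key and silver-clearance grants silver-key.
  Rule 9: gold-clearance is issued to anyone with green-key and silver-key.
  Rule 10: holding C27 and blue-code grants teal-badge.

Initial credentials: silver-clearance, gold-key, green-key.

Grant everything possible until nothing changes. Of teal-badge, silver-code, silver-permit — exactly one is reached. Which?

Holding gold-key and silver-clearance grants silver-key (Rule 8).
Holding green-key and silver-key grants gold-clearance (Rule 9).
Holding gold-clearance and silver-key grants amber-permit (Rule 5).
Holding amber-permit and green-key grants blue-code (Rule 2).
Holding green-key and blue-code grants T22 (Rule 7).
Holding T22 and silver-key grants L13 (Rule 1).
Holding L13 grants silver-code (Rule 3).
teal-badge would need C27 and blue-code (Rule 10), but C27 is never granted. silver-permit would need silver-code and C27 (Rule 4), but C27 is never granted.

silver-code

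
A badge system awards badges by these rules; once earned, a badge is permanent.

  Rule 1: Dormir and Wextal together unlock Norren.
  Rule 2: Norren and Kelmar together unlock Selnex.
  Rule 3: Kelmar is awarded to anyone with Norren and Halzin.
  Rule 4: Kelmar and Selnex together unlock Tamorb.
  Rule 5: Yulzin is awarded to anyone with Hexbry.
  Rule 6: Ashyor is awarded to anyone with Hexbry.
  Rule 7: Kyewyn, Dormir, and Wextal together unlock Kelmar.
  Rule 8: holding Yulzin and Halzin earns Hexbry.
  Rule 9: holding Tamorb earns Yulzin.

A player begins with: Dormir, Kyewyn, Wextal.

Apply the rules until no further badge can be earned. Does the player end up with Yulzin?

Yes

With Kyewyn, Dormir, and Wextal, Kelmar is earned (Rule 7).
With Dormir and Wextal, Norren is earned (Rule 1).
With Norren and Kelmar, Selnex is earned (Rule 2).
With Kelmar and Selnex, Tamorb is earned (Rule 4).
With Tamorb, Yulzin is earned (Rule 9).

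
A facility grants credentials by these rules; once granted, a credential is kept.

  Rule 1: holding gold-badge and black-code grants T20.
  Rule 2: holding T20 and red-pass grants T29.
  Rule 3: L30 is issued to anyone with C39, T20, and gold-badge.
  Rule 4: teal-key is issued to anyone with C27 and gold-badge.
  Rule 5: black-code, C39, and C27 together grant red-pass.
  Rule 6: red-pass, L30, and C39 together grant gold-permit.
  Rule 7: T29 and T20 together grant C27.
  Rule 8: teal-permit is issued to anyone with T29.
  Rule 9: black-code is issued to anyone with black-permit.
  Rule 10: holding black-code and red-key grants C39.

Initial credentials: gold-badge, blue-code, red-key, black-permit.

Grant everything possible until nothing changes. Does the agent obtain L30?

Yes

Holding black-permit grants black-code (Rule 9).
Holding black-code and red-key grants C39 (Rule 10).
Holding gold-badge and black-code grants T20 (Rule 1).
Holding C39, T20, and gold-badge grants L30 (Rule 3).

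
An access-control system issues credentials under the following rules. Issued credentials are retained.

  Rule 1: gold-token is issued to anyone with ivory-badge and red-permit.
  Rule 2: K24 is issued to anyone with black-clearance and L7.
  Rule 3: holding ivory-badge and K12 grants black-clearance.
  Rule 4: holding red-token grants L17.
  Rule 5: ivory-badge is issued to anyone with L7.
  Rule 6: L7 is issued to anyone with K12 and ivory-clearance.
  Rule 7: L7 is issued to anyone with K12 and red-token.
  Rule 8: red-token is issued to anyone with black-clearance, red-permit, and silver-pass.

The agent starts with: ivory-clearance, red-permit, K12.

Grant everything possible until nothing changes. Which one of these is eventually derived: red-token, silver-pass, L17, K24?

K24

Holding K12 and ivory-clearance grants L7 (Rule 6).
Holding L7 grants ivory-badge (Rule 5).
Holding ivory-badge and K12 grants black-clearance (Rule 3).
Holding black-clearance and L7 grants K24 (Rule 2).
red-token would need black-clearance, red-permit, and silver-pass (Rule 8), but silver-pass is never granted. No rule produces silver-pass, and it is not given. L17 would need red-token (Rule 4), but red-token is never granted.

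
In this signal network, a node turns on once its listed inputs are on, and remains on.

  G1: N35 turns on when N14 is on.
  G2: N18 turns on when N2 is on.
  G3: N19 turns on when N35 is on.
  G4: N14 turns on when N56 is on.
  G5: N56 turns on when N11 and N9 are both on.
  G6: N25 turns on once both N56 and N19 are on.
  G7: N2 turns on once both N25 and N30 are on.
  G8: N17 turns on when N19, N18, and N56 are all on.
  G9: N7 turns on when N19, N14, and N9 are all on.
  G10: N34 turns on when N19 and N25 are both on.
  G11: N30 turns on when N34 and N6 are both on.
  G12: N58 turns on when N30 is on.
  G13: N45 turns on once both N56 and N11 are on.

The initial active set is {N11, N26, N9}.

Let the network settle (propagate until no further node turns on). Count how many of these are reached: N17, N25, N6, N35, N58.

2

N11 and N9 are on, so N56 turns on (G5).
G4: N56 on → N14 on.
G1: N14 on → N35 on.
G3: N35 on → N19 on.
G6: N56 and N19 on → N25 on.
N17 would need N19, N18, and N56 (G8), but N18 never turns on.
N25: reached.
No rule produces N6, and it is not given.
N35: reached.
N58 would need N30 (G12), but N30 never turns on.
Reached: N25 and N35 — 2 of the 5.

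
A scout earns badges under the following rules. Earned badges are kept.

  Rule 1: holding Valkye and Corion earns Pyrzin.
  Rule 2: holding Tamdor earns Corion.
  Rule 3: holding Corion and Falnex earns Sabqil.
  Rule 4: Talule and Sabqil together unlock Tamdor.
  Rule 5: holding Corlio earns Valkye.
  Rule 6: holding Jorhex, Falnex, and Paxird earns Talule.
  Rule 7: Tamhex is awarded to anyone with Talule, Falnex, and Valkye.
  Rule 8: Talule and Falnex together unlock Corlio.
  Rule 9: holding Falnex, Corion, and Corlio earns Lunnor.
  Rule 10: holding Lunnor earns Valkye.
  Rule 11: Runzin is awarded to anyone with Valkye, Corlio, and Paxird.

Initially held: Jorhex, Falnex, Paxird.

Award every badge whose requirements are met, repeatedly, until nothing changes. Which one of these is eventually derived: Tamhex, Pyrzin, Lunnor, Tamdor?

Tamhex

With Jorhex, Falnex, and Paxird, Talule is earned (Rule 6).
With Talule and Falnex, Corlio is earned (Rule 8).
With Corlio, Valkye is earned (Rule 5).
With Talule, Falnex, and Valkye, Tamhex is earned (Rule 7).
Pyrzin would need Valkye and Corion (Rule 1), but Corion is never earned. Tamdor would need Talule and Sabqil (Rule 4), but Sabqil is never earned. Lunnor would need Falnex, Corion, and Corlio (Rule 9), but Corion is never earned.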